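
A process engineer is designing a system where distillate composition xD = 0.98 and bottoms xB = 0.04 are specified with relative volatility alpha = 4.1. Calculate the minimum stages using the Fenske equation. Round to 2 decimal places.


N_min = ln((xD*(1-xB))/(xB*(1-xD))) / ln(alpha)
Numerator inside ln: 0.9408 / 0.0008 = 1176.0
ln(1176.0) = 7.069874
ln(alpha) = ln(4.1) = 1.410987
N_min = 7.069874 / 1.410987 = 5.01


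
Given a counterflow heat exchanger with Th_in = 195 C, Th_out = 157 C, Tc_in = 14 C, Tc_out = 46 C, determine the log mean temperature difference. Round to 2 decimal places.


dT1 = Th_in - Tc_out = 195 - 46 = 149
dT2 = Th_out - Tc_in = 157 - 14 = 143
LMTD = (dT1 - dT2) / ln(dT1/dT2)
LMTD = (149 - 143) / ln(149/143)
LMTD = 145.98 K


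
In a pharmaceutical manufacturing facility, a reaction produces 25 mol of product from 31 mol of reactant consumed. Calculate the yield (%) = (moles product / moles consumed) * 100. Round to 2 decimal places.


Yield = (moles product / moles consumed) * 100%
Yield = (25 / 31) * 100
Yield = 0.8065 * 100
Yield = 80.65%


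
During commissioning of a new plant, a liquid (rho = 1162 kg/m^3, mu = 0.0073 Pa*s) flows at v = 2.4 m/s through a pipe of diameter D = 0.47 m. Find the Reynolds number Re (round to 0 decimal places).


Re = rho * v * D / mu
Re = 1162 * 2.4 * 0.47 / 0.0073
Re = 1310.736 / 0.0073
Re = 179553


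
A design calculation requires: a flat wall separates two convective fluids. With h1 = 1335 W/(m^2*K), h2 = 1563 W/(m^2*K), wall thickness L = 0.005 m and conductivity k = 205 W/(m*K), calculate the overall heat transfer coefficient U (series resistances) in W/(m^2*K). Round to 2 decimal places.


1/U = 1/h1 + L/k + 1/h2
1/U = 1/1335 + 0.005/205 + 1/1563
1/U = 0.0007490637 + 2.43902e-05 + 0.0006397953
1/U = 0.0014132492
U = 707.59 W/(m^2*K)


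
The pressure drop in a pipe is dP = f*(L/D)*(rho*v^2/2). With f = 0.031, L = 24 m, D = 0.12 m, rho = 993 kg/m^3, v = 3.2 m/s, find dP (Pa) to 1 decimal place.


dP = f * (L/D) * (rho*v^2/2)
dP = 0.031 * (24/0.12) * (993*3.2^2/2)
L/D = 200.0
rho*v^2/2 = 993*10.24/2 = 5084.16
dP = 0.031 * 200.0 * 5084.16
dP = 31521.8 Pa


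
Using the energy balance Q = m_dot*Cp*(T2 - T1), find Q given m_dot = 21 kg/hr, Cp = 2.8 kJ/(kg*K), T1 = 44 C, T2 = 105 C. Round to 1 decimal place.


Q = m_dot * Cp * (T2 - T1)
Q = 21 * 2.8 * (105 - 44)
Q = 21 * 2.8 * 61
Q = 3586.8 kJ/hr


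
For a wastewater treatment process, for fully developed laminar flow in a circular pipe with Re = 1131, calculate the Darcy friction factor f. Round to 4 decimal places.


f = 64 / Re
f = 64 / 1131
f = 0.0566


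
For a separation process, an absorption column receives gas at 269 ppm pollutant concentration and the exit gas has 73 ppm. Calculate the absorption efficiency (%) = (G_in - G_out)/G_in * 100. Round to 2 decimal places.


Efficiency = (G_in - G_out) / G_in * 100%
Efficiency = (269 - 73) / 269 * 100
Efficiency = 196 / 269 * 100
Efficiency = 72.86%


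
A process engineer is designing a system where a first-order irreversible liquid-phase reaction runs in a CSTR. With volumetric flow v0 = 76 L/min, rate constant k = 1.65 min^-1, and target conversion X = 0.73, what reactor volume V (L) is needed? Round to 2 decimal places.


V = v0 * X / (k * (1 - X))
V = 76 * 0.73 / (1.65 * (1 - 0.73))
V = 55.48 / (1.65 * 0.27)
V = 55.48 / 0.4455
V = 124.53 L


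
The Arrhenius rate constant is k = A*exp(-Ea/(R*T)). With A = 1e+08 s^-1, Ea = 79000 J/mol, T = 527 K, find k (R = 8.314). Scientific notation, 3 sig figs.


k = A * exp(-Ea/(R*T))
k = 1e+08 * exp(-79000 / (8.314 * 527))
k = 1e+08 * exp(-18.030445)
k = 1.48e+00


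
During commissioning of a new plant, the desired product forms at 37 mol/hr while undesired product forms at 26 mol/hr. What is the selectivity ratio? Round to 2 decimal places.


S = desired product rate / undesired product rate
S = 37 / 26
S = 1.42


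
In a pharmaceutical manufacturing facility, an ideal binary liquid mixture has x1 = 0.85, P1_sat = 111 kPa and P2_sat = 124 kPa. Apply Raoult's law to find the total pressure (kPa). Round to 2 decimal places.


P = x1*P1_sat + x2*P2_sat
x2 = 1 - x1 = 1 - 0.85 = 0.15
P = 0.85*111 + 0.15*124
P = 94.35 + 18.6
P = 112.95 kPa


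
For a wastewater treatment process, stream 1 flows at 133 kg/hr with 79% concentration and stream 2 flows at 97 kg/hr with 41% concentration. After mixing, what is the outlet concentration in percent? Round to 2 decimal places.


Mass balance on solute: F1*x1 + F2*x2 = F3*x3
F3 = F1 + F2 = 133 + 97 = 230 kg/hr
x3 = (F1*x1 + F2*x2)/F3
x3 = (133*0.79 + 97*0.41) / 230
x3 = 62.97%


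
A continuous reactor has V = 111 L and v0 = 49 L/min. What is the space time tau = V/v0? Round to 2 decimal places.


tau = V / v0
tau = 111 / 49
tau = 2.27 min


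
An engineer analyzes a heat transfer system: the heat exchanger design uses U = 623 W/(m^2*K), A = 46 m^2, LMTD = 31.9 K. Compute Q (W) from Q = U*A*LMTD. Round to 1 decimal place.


Q = U * A * LMTD
Q = 623 * 46 * 31.9
Q = 914190.2 W


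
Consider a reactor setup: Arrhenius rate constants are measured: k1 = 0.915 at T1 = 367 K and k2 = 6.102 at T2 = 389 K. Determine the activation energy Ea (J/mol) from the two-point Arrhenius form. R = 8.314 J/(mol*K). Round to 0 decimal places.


Ea = R * ln(k2/k1) / (1/T1 - 1/T2)
ln(k2/k1) = ln(6.102/0.915) = 1.8974478
1/T1 - 1/T2 = 1/367 - 1/389 = 0.000154101553
Ea = 8.314 * 1.8974478 / 0.000154101553
Ea = 102370 J/mol


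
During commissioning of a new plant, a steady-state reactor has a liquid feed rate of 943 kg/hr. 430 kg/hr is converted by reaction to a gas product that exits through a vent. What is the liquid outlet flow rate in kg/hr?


Steady-state mass balance on the main outlet: F_out = F_in - F_removed
F_out = 943 - 430
F_out = 513 kg/hr


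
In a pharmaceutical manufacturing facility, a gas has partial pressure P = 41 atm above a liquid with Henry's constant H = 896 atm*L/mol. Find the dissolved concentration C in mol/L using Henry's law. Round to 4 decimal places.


C = P / H
C = 41 / 896
C = 0.0458 mol/L


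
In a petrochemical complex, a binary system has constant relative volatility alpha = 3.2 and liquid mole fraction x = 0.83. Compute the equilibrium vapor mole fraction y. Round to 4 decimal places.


y = alpha*x / (1 + (alpha-1)*x)
y = 3.2*0.83 / (1 + (3.2-1)*0.83)
y = 2.656 / (1 + 1.826)
y = 2.656 / 2.826
y = 0.9398


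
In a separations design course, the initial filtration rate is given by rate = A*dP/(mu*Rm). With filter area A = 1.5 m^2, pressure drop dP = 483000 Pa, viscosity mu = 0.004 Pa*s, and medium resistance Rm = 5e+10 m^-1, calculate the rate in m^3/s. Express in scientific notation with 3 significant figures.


rate = A * dP / (mu * Rm)
rate = 1.5 * 483000 / (0.004 * 5e+10)
rate = 724500.0 / 2.000e+08
rate = 3.62e-03 m^3/s


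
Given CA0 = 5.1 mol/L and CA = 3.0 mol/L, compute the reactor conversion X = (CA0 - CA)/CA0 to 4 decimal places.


X = (CA0 - CA) / CA0
X = (5.1 - 3.0) / 5.1
X = 2.1 / 5.1
X = 0.4118


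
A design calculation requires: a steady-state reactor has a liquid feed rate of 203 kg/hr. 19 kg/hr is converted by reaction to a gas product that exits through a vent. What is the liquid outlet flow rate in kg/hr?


Steady-state mass balance on the main outlet: F_out = F_in - F_removed
F_out = 203 - 19
F_out = 184 kg/hr


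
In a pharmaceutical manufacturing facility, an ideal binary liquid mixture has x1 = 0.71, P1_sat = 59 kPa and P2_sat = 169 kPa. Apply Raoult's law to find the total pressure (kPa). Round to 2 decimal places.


P = x1*P1_sat + x2*P2_sat
x2 = 1 - x1 = 1 - 0.71 = 0.29
P = 0.71*59 + 0.29*169
P = 41.89 + 49.01
P = 90.90 kPa


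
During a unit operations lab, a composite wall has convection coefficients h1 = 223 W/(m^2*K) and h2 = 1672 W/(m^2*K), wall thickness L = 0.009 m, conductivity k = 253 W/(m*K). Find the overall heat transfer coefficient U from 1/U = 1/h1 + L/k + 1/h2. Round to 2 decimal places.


1/U = 1/h1 + L/k + 1/h2
1/U = 1/223 + 0.009/253 + 1/1672
1/U = 0.0044843049 + 3.55731e-05 + 0.0005980861
1/U = 0.0051179641
U = 195.39 W/(m^2*K)


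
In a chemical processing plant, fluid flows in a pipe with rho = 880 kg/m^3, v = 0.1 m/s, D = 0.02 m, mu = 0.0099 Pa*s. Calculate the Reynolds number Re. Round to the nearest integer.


Re = rho * v * D / mu
Re = 880 * 0.1 * 0.02 / 0.0099
Re = 1.76 / 0.0099
Re = 178


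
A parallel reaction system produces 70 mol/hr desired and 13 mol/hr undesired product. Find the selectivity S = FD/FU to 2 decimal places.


S = desired product rate / undesired product rate
S = 70 / 13
S = 5.38


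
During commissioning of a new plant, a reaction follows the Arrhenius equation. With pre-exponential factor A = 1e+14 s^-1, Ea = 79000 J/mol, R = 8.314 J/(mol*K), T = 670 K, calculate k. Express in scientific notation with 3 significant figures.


k = A * exp(-Ea/(R*T))
k = 1e+14 * exp(-79000 / (8.314 * 670))
k = 1e+14 * exp(-14.182156)
k = 6.93e+07


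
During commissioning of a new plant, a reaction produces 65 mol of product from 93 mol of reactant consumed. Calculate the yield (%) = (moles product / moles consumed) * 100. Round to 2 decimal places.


Yield = (moles product / moles consumed) * 100%
Yield = (65 / 93) * 100
Yield = 0.6989 * 100
Yield = 69.89%


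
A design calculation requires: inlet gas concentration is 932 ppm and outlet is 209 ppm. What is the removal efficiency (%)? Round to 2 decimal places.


Efficiency = (G_in - G_out) / G_in * 100%
Efficiency = (932 - 209) / 932 * 100
Efficiency = 723 / 932 * 100
Efficiency = 77.58%


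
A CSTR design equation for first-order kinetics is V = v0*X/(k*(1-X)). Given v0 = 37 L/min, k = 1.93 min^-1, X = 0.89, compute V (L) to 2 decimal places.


V = v0 * X / (k * (1 - X))
V = 37 * 0.89 / (1.93 * (1 - 0.89))
V = 32.93 / (1.93 * 0.11)
V = 32.93 / 0.2123
V = 155.11 L


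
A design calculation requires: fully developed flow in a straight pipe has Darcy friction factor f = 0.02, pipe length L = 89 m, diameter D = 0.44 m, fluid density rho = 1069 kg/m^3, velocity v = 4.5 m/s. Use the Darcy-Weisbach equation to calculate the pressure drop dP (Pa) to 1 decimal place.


dP = f * (L/D) * (rho*v^2/2)
dP = 0.02 * (89/0.44) * (1069*4.5^2/2)
L/D = 202.27272727
rho*v^2/2 = 1069*20.25/2 = 10823.625
dP = 0.02 * 202.27272727 * 10823.625
dP = 43786.5 Pa


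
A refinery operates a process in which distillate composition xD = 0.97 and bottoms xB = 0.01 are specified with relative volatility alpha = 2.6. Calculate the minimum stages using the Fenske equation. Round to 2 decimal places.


N_min = ln((xD*(1-xB))/(xB*(1-xD))) / ln(alpha)
Numerator inside ln: 0.9603 / 0.0003 = 3201.0
ln(3201.0) = 8.071219
ln(alpha) = ln(2.6) = 0.955511
N_min = 8.071219 / 0.955511 = 8.45


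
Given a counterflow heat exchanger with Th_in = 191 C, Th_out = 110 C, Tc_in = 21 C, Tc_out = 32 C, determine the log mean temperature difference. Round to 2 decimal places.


dT1 = Th_in - Tc_out = 191 - 32 = 159
dT2 = Th_out - Tc_in = 110 - 21 = 89
LMTD = (dT1 - dT2) / ln(dT1/dT2)
LMTD = (159 - 89) / ln(159/89)
LMTD = 120.63 K


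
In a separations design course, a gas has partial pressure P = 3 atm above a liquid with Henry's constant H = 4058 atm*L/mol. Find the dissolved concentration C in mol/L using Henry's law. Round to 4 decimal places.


C = P / H
C = 3 / 4058
C = 0.0007 mol/L


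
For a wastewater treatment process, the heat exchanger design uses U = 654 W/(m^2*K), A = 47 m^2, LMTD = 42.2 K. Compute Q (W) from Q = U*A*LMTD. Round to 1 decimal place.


Q = U * A * LMTD
Q = 654 * 47 * 42.2
Q = 1297143.6 W


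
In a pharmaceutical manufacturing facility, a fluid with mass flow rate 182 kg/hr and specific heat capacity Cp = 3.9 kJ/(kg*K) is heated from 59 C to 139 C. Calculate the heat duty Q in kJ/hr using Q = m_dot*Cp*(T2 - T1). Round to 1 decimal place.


Q = m_dot * Cp * (T2 - T1)
Q = 182 * 3.9 * (139 - 59)
Q = 182 * 3.9 * 80
Q = 56784.0 kJ/hr


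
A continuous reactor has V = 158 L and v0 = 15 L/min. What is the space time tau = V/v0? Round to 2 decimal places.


tau = V / v0
tau = 158 / 15
tau = 10.53 min


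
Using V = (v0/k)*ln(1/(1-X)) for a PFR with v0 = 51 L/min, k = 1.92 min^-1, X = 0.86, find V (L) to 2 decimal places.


V = (v0/k) * ln(1/(1-X))
V = (51/1.92) * ln(1/(1-0.86))
V = 26.5625 * ln(7.142857)
V = 26.5625 * 1.966113
V = 52.22 L


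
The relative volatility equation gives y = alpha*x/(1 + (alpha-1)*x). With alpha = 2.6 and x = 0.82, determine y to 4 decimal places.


y = alpha*x / (1 + (alpha-1)*x)
y = 2.6*0.82 / (1 + (2.6-1)*0.82)
y = 2.132 / (1 + 1.312)
y = 2.132 / 2.312
y = 0.9221


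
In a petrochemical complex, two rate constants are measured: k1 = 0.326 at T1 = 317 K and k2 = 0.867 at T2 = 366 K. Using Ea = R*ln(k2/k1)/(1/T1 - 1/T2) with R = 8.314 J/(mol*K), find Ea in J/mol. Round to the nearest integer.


Ea = R * ln(k2/k1) / (1/T1 - 1/T2)
ln(k2/k1) = ln(0.867/0.326) = 0.9781416
1/T1 - 1/T2 = 1/317 - 1/366 = 0.000422333695
Ea = 8.314 * 0.9781416 / 0.000422333695
Ea = 19256 J/mol


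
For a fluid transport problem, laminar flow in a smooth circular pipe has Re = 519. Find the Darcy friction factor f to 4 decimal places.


f = 64 / Re
f = 64 / 519
f = 0.1233


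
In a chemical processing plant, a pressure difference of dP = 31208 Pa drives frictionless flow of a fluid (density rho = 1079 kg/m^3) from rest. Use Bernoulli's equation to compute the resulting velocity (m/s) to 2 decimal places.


v = sqrt(2*dP/rho)
v = sqrt(2*31208/1079)
v = sqrt(57.846154)
v = 7.61 m/s


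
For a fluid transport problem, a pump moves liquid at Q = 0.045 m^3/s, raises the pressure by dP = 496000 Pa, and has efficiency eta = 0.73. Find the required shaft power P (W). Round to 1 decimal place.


P = Q * dP / eta
P = 0.045 * 496000 / 0.73
P = 22320.0 / 0.73
P = 30575.3 W


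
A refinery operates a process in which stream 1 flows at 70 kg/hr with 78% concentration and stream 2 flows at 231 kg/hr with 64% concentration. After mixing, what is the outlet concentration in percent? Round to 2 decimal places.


Mass balance on solute: F1*x1 + F2*x2 = F3*x3
F3 = F1 + F2 = 70 + 231 = 301 kg/hr
x3 = (F1*x1 + F2*x2)/F3
x3 = (70*0.78 + 231*0.64) / 301
x3 = 67.26%


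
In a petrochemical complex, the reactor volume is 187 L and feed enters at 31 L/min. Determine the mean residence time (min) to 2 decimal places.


tau = V / v0
tau = 187 / 31
tau = 6.03 min


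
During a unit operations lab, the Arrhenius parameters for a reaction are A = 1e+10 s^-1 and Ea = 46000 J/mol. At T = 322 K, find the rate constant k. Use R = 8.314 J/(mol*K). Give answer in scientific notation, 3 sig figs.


k = A * exp(-Ea/(R*T))
k = 1e+10 * exp(-46000 / (8.314 * 322))
k = 1e+10 * exp(-17.182721)
k = 3.45e+02


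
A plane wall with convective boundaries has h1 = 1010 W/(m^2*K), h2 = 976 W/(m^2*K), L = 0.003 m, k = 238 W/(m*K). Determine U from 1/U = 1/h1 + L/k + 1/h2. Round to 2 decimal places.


1/U = 1/h1 + L/k + 1/h2
1/U = 1/1010 + 0.003/238 + 1/976
1/U = 0.000990099 + 1.2605e-05 + 0.0010245902
1/U = 0.0020272942
U = 493.27 W/(m^2*K)


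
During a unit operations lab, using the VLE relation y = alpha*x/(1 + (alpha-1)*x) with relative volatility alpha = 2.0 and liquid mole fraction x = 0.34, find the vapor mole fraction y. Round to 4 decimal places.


y = alpha*x / (1 + (alpha-1)*x)
y = 2.0*0.34 / (1 + (2.0-1)*0.34)
y = 0.68 / (1 + 0.34)
y = 0.68 / 1.34
y = 0.5075


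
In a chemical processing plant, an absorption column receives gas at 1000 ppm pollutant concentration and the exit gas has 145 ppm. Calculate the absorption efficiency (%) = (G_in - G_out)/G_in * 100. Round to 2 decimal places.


Efficiency = (G_in - G_out) / G_in * 100%
Efficiency = (1000 - 145) / 1000 * 100
Efficiency = 855 / 1000 * 100
Efficiency = 85.50%


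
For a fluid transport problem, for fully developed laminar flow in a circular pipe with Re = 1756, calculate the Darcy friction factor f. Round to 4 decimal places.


f = 64 / Re
f = 64 / 1756
f = 0.0364


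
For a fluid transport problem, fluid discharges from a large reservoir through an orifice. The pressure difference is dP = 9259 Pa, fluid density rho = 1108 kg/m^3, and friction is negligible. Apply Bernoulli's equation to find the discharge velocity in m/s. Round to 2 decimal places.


v = sqrt(2*dP/rho)
v = sqrt(2*9259/1108)
v = sqrt(16.712996)
v = 4.09 m/s


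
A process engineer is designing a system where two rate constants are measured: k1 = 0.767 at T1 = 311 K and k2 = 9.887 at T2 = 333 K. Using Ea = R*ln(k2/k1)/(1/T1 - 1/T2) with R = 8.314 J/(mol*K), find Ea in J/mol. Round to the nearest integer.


Ea = R * ln(k2/k1) / (1/T1 - 1/T2)
ln(k2/k1) = ln(9.887/0.767) = 2.5564892
1/T1 - 1/T2 = 1/311 - 1/333 = 0.000212431081
Ea = 8.314 * 2.5564892 / 0.000212431081
Ea = 100054 J/mol


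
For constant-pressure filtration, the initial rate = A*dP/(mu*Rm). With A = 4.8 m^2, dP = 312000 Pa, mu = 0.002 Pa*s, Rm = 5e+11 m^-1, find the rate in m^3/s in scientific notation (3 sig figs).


rate = A * dP / (mu * Rm)
rate = 4.8 * 312000 / (0.002 * 5e+11)
rate = 1497600.0 / 1.000e+09
rate = 1.50e-03 m^3/s


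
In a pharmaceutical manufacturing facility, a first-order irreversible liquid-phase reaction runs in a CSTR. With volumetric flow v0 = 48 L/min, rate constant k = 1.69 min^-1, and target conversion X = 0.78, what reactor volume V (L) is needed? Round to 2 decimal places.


V = v0 * X / (k * (1 - X))
V = 48 * 0.78 / (1.69 * (1 - 0.78))
V = 37.44 / (1.69 * 0.22)
V = 37.44 / 0.3718
V = 100.70 L


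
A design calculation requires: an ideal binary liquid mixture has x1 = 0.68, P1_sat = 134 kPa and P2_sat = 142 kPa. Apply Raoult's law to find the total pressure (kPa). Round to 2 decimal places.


P = x1*P1_sat + x2*P2_sat
x2 = 1 - x1 = 1 - 0.68 = 0.32
P = 0.68*134 + 0.32*142
P = 91.12 + 45.44
P = 136.56 kPa


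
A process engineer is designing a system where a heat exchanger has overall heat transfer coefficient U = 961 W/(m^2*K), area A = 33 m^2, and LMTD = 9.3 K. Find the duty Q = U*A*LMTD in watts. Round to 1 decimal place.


Q = U * A * LMTD
Q = 961 * 33 * 9.3
Q = 294930.9 W


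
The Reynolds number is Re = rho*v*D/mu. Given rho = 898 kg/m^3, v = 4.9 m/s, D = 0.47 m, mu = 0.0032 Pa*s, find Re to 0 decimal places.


Re = rho * v * D / mu
Re = 898 * 4.9 * 0.47 / 0.0032
Re = 2068.094 / 0.0032
Re = 646279


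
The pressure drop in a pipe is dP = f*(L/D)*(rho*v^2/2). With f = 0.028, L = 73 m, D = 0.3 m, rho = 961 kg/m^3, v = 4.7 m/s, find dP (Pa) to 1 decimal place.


dP = f * (L/D) * (rho*v^2/2)
dP = 0.028 * (73/0.3) * (961*4.7^2/2)
L/D = 243.33333333
rho*v^2/2 = 961*22.09/2 = 10614.245
dP = 0.028 * 243.33333333 * 10614.245
dP = 72318.4 Pa


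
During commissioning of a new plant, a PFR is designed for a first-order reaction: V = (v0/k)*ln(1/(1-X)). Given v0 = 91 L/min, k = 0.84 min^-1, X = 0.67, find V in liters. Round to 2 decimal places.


V = (v0/k) * ln(1/(1-X))
V = (91/0.84) * ln(1/(1-0.67))
V = 108.333333 * ln(3.030303)
V = 108.333333 * 1.108663
V = 120.11 L


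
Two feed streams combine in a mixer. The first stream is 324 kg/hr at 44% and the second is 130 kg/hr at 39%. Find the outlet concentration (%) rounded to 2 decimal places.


Mass balance on solute: F1*x1 + F2*x2 = F3*x3
F3 = F1 + F2 = 324 + 130 = 454 kg/hr
x3 = (F1*x1 + F2*x2)/F3
x3 = (324*0.44 + 130*0.39) / 454
x3 = 42.57%


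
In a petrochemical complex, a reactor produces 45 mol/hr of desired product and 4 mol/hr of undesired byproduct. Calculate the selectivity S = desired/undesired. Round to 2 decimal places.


S = desired product rate / undesired product rate
S = 45 / 4
S = 11.25


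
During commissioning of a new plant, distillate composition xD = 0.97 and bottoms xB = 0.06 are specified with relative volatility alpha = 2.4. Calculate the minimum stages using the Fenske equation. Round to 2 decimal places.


N_min = ln((xD*(1-xB))/(xB*(1-xD))) / ln(alpha)
Numerator inside ln: 0.9118 / 0.0018 = 506.555556
ln(506.555556) = 6.227634
ln(alpha) = ln(2.4) = 0.875469
N_min = 6.227634 / 0.875469 = 7.11


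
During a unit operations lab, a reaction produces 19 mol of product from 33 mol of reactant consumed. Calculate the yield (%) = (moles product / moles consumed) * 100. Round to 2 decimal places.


Yield = (moles product / moles consumed) * 100%
Yield = (19 / 33) * 100
Yield = 0.5758 * 100
Yield = 57.58%


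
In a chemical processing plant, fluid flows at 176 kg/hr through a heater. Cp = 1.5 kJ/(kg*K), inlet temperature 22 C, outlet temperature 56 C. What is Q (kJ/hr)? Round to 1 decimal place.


Q = m_dot * Cp * (T2 - T1)
Q = 176 * 1.5 * (56 - 22)
Q = 176 * 1.5 * 34
Q = 8976.0 kJ/hr


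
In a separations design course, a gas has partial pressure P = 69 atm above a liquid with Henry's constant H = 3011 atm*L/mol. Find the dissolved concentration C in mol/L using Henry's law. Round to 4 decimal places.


C = P / H
C = 69 / 3011
C = 0.0229 mol/L


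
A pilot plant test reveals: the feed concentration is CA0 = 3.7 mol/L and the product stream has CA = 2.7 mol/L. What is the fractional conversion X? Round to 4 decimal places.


X = (CA0 - CA) / CA0
X = (3.7 - 2.7) / 3.7
X = 1.0 / 3.7
X = 0.2703


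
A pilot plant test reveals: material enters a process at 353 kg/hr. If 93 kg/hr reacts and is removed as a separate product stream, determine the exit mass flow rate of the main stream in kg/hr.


Steady-state mass balance on the main outlet: F_out = F_in - F_removed
F_out = 353 - 93
F_out = 260 kg/hr


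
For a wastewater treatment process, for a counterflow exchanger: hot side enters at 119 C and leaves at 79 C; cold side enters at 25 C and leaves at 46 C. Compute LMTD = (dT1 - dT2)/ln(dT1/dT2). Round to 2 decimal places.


dT1 = Th_in - Tc_out = 119 - 46 = 73
dT2 = Th_out - Tc_in = 79 - 25 = 54
LMTD = (dT1 - dT2) / ln(dT1/dT2)
LMTD = (73 - 54) / ln(73/54)
LMTD = 63.02 K


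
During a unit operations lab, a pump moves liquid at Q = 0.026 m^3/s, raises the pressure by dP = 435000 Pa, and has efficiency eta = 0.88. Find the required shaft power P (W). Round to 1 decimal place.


P = Q * dP / eta
P = 0.026 * 435000 / 0.88
P = 11310.0 / 0.88
P = 12852.3 W


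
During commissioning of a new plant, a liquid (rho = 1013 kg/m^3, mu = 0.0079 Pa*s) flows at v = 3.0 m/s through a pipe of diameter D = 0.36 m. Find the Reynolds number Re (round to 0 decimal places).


Re = rho * v * D / mu
Re = 1013 * 3.0 * 0.36 / 0.0079
Re = 1094.04 / 0.0079
Re = 138486


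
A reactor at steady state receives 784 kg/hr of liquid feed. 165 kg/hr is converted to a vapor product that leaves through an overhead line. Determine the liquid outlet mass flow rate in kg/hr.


Steady-state mass balance on the main outlet: F_out = F_in - F_removed
F_out = 784 - 165
F_out = 619 kg/hr


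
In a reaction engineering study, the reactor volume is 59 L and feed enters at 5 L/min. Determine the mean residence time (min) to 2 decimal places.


tau = V / v0
tau = 59 / 5
tau = 11.80 min


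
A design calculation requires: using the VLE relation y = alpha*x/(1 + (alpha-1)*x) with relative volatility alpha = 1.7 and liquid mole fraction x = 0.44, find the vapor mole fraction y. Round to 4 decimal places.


y = alpha*x / (1 + (alpha-1)*x)
y = 1.7*0.44 / (1 + (1.7-1)*0.44)
y = 0.748 / (1 + 0.308)
y = 0.748 / 1.308
y = 0.5719


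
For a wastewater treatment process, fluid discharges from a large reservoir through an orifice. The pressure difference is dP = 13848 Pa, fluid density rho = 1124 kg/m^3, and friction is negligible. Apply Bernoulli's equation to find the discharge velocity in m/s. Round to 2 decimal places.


v = sqrt(2*dP/rho)
v = sqrt(2*13848/1124)
v = sqrt(24.640569)
v = 4.96 m/s


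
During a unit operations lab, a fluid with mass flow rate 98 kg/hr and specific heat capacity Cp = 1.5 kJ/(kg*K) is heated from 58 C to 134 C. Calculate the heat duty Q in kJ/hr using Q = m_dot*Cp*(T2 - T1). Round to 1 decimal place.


Q = m_dot * Cp * (T2 - T1)
Q = 98 * 1.5 * (134 - 58)
Q = 98 * 1.5 * 76
Q = 11172.0 kJ/hr


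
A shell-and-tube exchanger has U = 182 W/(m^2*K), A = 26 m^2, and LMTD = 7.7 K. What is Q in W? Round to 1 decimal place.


Q = U * A * LMTD
Q = 182 * 26 * 7.7
Q = 36436.4 W


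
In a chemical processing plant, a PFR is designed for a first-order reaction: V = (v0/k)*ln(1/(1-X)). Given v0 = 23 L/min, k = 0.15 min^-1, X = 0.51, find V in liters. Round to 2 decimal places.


V = (v0/k) * ln(1/(1-X))
V = (23/0.15) * ln(1/(1-0.51))
V = 153.333333 * ln(2.040816)
V = 153.333333 * 0.71335
V = 109.38 L


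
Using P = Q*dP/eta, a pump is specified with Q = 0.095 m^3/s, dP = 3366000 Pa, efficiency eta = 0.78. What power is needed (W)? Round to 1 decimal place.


P = Q * dP / eta
P = 0.095 * 3366000 / 0.78
P = 319770.0 / 0.78
P = 409961.5 W


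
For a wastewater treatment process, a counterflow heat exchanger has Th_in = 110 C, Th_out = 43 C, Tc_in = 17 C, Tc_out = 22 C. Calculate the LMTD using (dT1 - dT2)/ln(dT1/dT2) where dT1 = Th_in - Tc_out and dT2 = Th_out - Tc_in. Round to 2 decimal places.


dT1 = Th_in - Tc_out = 110 - 22 = 88
dT2 = Th_out - Tc_in = 43 - 17 = 26
LMTD = (dT1 - dT2) / ln(dT1/dT2)
LMTD = (88 - 26) / ln(88/26)
LMTD = 50.85 K


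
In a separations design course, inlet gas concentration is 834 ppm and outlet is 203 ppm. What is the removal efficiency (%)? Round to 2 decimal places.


Efficiency = (G_in - G_out) / G_in * 100%
Efficiency = (834 - 203) / 834 * 100
Efficiency = 631 / 834 * 100
Efficiency = 75.66%


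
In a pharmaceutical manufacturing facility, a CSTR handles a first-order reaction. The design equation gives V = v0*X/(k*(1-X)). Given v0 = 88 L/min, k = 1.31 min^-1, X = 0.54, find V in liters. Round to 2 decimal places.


V = v0 * X / (k * (1 - X))
V = 88 * 0.54 / (1.31 * (1 - 0.54))
V = 47.52 / (1.31 * 0.46)
V = 47.52 / 0.6026
V = 78.86 L


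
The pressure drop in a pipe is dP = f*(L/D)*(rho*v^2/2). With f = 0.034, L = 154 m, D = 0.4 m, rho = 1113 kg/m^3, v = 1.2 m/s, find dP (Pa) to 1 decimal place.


dP = f * (L/D) * (rho*v^2/2)
dP = 0.034 * (154/0.4) * (1113*1.2^2/2)
L/D = 385.0
rho*v^2/2 = 1113*1.44/2 = 801.36
dP = 0.034 * 385.0 * 801.36
dP = 10489.8 Pa


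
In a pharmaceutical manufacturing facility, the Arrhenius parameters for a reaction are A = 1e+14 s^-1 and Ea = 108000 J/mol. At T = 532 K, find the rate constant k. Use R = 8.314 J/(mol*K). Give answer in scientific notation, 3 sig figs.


k = A * exp(-Ea/(R*T))
k = 1e+14 * exp(-108000 / (8.314 * 532))
k = 1e+14 * exp(-24.417551)
k = 2.49e+03


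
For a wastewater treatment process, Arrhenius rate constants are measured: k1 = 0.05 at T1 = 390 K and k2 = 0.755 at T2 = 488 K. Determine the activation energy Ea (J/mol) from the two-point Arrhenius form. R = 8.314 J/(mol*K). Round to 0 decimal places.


Ea = R * ln(k2/k1) / (1/T1 - 1/T2)
ln(k2/k1) = ln(0.755/0.05) = 2.7146947
1/T1 - 1/T2 = 1/390 - 1/488 = 0.000514922236
Ea = 8.314 * 2.7146947 / 0.000514922236
Ea = 43832 J/mol


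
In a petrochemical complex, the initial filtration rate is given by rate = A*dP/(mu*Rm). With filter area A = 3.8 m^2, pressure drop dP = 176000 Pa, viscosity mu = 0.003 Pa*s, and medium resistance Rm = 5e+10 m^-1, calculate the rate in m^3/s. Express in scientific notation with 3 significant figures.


rate = A * dP / (mu * Rm)
rate = 3.8 * 176000 / (0.003 * 5e+10)
rate = 668800.0 / 1.500e+08
rate = 4.46e-03 m^3/s


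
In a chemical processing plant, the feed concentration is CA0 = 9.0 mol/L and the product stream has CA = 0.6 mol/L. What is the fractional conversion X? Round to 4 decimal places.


X = (CA0 - CA) / CA0
X = (9.0 - 0.6) / 9.0
X = 8.4 / 9.0
X = 0.9333


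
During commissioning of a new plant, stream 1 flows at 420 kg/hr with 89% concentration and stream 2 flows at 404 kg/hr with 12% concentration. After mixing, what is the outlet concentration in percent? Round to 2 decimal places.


Mass balance on solute: F1*x1 + F2*x2 = F3*x3
F3 = F1 + F2 = 420 + 404 = 824 kg/hr
x3 = (F1*x1 + F2*x2)/F3
x3 = (420*0.89 + 404*0.12) / 824
x3 = 51.25%


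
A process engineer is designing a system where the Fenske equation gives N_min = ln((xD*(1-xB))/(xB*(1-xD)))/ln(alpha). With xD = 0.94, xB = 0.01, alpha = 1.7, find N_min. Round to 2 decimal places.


N_min = ln((xD*(1-xB))/(xB*(1-xD))) / ln(alpha)
Numerator inside ln: 0.9306 / 0.0006 = 1551.0
ln(1551.0) = 7.346655
ln(alpha) = ln(1.7) = 0.530628
N_min = 7.346655 / 0.530628 = 13.85


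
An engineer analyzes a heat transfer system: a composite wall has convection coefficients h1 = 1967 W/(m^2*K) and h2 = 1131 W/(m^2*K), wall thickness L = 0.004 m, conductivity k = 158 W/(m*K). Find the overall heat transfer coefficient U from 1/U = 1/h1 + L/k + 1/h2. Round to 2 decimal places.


1/U = 1/h1 + L/k + 1/h2
1/U = 1/1967 + 0.004/158 + 1/1131
1/U = 0.0005083884 + 2.53165e-05 + 0.0008841733
1/U = 0.0014178782
U = 705.28 W/(m^2*K)


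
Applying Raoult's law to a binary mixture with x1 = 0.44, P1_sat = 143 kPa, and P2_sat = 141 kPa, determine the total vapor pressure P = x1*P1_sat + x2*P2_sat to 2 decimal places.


P = x1*P1_sat + x2*P2_sat
x2 = 1 - x1 = 1 - 0.44 = 0.56
P = 0.44*143 + 0.56*141
P = 62.92 + 78.96
P = 141.88 kPa


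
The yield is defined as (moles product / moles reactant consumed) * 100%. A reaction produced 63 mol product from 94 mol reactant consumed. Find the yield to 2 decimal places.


Yield = (moles product / moles consumed) * 100%
Yield = (63 / 94) * 100
Yield = 0.6702 * 100
Yield = 67.02%


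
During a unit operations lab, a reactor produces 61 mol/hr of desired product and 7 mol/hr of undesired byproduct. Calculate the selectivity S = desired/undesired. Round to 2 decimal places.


S = desired product rate / undesired product rate
S = 61 / 7
S = 8.71


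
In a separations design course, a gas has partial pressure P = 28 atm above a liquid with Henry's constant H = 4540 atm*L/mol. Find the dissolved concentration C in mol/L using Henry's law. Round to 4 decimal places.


C = P / H
C = 28 / 4540
C = 0.0062 mol/L


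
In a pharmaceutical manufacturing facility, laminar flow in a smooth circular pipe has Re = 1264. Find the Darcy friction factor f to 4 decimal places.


f = 64 / Re
f = 64 / 1264
f = 0.0506


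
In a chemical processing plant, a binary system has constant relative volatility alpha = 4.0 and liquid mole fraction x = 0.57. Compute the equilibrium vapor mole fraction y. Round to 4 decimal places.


y = alpha*x / (1 + (alpha-1)*x)
y = 4.0*0.57 / (1 + (4.0-1)*0.57)
y = 2.28 / (1 + 1.71)
y = 2.28 / 2.71
y = 0.8413


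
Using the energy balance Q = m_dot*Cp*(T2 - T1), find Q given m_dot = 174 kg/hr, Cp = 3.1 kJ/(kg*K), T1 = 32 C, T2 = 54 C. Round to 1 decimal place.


Q = m_dot * Cp * (T2 - T1)
Q = 174 * 3.1 * (54 - 32)
Q = 174 * 3.1 * 22
Q = 11866.8 kJ/hr


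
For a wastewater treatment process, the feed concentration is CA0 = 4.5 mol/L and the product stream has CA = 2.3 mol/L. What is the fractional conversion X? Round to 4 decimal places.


X = (CA0 - CA) / CA0
X = (4.5 - 2.3) / 4.5
X = 2.2 / 4.5
X = 0.4889


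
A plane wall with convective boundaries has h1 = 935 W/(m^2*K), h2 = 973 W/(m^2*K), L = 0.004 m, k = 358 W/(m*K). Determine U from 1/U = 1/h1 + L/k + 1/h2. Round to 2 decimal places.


1/U = 1/h1 + L/k + 1/h2
1/U = 1/935 + 0.004/358 + 1/973
1/U = 0.0010695187 + 1.11732e-05 + 0.0010277492
1/U = 0.0021084411
U = 474.28 W/(m^2*K)


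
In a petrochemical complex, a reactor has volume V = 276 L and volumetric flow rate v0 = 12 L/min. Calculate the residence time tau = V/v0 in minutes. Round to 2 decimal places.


tau = V / v0
tau = 276 / 12
tau = 23.00 min


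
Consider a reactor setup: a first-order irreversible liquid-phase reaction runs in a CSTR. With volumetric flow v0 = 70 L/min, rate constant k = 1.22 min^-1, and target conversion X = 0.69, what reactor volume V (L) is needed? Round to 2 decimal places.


V = v0 * X / (k * (1 - X))
V = 70 * 0.69 / (1.22 * (1 - 0.69))
V = 48.3 / (1.22 * 0.31)
V = 48.3 / 0.3782
V = 127.71 L


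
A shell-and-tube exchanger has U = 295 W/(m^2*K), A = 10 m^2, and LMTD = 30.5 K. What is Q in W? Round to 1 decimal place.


Q = U * A * LMTD
Q = 295 * 10 * 30.5
Q = 89975.0 W


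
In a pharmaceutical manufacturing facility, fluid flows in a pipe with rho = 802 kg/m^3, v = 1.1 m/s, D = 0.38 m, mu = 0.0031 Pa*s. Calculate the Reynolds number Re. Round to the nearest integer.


Re = rho * v * D / mu
Re = 802 * 1.1 * 0.38 / 0.0031
Re = 335.236 / 0.0031
Re = 108141


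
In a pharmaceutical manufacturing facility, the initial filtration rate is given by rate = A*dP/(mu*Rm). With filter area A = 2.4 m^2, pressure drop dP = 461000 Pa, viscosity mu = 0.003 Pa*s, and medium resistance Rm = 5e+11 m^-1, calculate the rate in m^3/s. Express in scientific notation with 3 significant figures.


rate = A * dP / (mu * Rm)
rate = 2.4 * 461000 / (0.003 * 5e+11)
rate = 1106400.0 / 1.500e+09
rate = 7.38e-04 m^3/s


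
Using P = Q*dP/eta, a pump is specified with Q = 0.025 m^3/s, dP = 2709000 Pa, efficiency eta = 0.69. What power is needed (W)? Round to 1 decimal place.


P = Q * dP / eta
P = 0.025 * 2709000 / 0.69
P = 67725.0 / 0.69
P = 98152.2 W


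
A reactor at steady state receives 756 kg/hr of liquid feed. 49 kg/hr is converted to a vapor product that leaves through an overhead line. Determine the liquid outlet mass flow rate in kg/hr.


Steady-state mass balance on the main outlet: F_out = F_in - F_removed
F_out = 756 - 49
F_out = 707 kg/hr


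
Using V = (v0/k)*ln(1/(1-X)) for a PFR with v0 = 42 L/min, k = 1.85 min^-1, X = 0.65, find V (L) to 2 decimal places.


V = (v0/k) * ln(1/(1-X))
V = (42/1.85) * ln(1/(1-0.65))
V = 22.702703 * ln(2.857143)
V = 22.702703 * 1.049822
V = 23.83 L


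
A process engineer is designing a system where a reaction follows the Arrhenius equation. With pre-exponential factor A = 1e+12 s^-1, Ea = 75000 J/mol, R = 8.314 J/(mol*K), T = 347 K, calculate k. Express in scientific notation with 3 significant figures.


k = A * exp(-Ea/(R*T))
k = 1e+12 * exp(-75000 / (8.314 * 347))
k = 1e+12 * exp(-25.996912)
k = 5.12e+00


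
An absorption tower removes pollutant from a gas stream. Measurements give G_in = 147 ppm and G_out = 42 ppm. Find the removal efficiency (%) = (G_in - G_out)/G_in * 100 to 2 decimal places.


Efficiency = (G_in - G_out) / G_in * 100%
Efficiency = (147 - 42) / 147 * 100
Efficiency = 105 / 147 * 100
Efficiency = 71.43%


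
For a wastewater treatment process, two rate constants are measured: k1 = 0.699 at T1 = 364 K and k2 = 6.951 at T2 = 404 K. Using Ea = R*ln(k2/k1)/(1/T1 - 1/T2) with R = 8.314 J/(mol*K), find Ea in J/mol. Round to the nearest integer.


Ea = R * ln(k2/k1) / (1/T1 - 1/T2)
ln(k2/k1) = ln(6.951/0.699) = 2.2969901
1/T1 - 1/T2 = 1/364 - 1/404 = 0.000272005223
Ea = 8.314 * 2.2969901 / 0.000272005223
Ea = 70209 J/mol


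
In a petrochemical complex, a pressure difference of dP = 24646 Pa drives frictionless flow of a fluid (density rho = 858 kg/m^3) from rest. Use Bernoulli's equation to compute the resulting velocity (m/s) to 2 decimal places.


v = sqrt(2*dP/rho)
v = sqrt(2*24646/858)
v = sqrt(57.449883)
v = 7.58 m/s


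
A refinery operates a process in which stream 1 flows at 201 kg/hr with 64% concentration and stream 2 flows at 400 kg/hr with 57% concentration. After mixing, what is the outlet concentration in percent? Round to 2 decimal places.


Mass balance on solute: F1*x1 + F2*x2 = F3*x3
F3 = F1 + F2 = 201 + 400 = 601 kg/hr
x3 = (F1*x1 + F2*x2)/F3
x3 = (201*0.64 + 400*0.57) / 601
x3 = 59.34%


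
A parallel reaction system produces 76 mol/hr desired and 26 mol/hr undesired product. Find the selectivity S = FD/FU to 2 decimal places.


S = desired product rate / undesired product rate
S = 76 / 26
S = 2.92


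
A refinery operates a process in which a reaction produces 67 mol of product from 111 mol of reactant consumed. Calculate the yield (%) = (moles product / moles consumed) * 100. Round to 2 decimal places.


Yield = (moles product / moles consumed) * 100%
Yield = (67 / 111) * 100
Yield = 0.6036 * 100
Yield = 60.36%


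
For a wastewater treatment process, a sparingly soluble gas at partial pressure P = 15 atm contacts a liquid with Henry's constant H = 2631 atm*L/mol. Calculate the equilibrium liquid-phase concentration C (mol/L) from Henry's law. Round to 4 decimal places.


C = P / H
C = 15 / 2631
C = 0.0057 mol/L


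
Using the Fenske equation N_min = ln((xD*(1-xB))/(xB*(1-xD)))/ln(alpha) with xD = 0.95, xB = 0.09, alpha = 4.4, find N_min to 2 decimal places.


N_min = ln((xD*(1-xB))/(xB*(1-xD))) / ln(alpha)
Numerator inside ln: 0.8645 / 0.0045 = 192.111111
ln(192.111111) = 5.258074
ln(alpha) = ln(4.4) = 1.481605
N_min = 5.258074 / 1.481605 = 3.55


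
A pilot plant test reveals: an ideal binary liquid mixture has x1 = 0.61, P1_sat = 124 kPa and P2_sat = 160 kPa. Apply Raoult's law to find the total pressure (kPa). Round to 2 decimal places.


P = x1*P1_sat + x2*P2_sat
x2 = 1 - x1 = 1 - 0.61 = 0.39
P = 0.61*124 + 0.39*160
P = 75.64 + 62.4
P = 138.04 kPa


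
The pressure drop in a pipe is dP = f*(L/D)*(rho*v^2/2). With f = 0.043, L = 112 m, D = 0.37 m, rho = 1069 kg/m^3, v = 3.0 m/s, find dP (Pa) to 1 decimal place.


dP = f * (L/D) * (rho*v^2/2)
dP = 0.043 * (112/0.37) * (1069*3.0^2/2)
L/D = 302.7027027
rho*v^2/2 = 1069*9.0/2 = 4810.5
dP = 0.043 * 302.7027027 * 4810.5
dP = 62614.5 Pa


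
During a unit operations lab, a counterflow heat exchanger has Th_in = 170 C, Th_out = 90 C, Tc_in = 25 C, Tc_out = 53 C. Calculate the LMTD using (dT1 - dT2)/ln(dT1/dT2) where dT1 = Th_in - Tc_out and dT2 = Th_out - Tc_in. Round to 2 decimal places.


dT1 = Th_in - Tc_out = 170 - 53 = 117
dT2 = Th_out - Tc_in = 90 - 25 = 65
LMTD = (dT1 - dT2) / ln(dT1/dT2)
LMTD = (117 - 65) / ln(117/65)
LMTD = 88.47 K


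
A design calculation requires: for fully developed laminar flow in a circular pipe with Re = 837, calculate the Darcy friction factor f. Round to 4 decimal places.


f = 64 / Re
f = 64 / 837
f = 0.0765


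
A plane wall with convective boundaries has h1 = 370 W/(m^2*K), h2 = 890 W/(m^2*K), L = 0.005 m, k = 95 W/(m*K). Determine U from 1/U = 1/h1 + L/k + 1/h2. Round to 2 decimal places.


1/U = 1/h1 + L/k + 1/h2
1/U = 1/370 + 0.005/95 + 1/890
1/U = 0.0027027027 + 5.26316e-05 + 0.0011235955
1/U = 0.0038789298
U = 257.80 W/(m^2*K)


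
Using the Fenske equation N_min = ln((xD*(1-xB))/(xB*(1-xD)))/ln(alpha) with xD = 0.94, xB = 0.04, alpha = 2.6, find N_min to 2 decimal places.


N_min = ln((xD*(1-xB))/(xB*(1-xD))) / ln(alpha)
Numerator inside ln: 0.9024 / 0.0024 = 376.0
ln(376.0) = 5.929589
ln(alpha) = ln(2.6) = 0.955511
N_min = 5.929589 / 0.955511 = 6.21


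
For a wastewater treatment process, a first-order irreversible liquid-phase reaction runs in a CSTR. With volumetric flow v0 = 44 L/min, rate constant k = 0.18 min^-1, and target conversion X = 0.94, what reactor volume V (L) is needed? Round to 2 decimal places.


V = v0 * X / (k * (1 - X))
V = 44 * 0.94 / (0.18 * (1 - 0.94))
V = 41.36 / (0.18 * 0.06)
V = 41.36 / 0.0108
V = 3829.63 L


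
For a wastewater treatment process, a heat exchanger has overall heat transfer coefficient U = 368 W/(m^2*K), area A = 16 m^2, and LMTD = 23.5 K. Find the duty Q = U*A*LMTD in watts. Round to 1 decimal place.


Q = U * A * LMTD
Q = 368 * 16 * 23.5
Q = 138368.0 W


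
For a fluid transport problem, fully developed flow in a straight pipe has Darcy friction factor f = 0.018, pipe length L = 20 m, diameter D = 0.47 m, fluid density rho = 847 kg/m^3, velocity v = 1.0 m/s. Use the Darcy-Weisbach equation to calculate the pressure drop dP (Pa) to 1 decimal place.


dP = f * (L/D) * (rho*v^2/2)
dP = 0.018 * (20/0.47) * (847*1.0^2/2)
L/D = 42.55319149
rho*v^2/2 = 847*1.0/2 = 423.5
dP = 0.018 * 42.55319149 * 423.5
dP = 324.4 Pa
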